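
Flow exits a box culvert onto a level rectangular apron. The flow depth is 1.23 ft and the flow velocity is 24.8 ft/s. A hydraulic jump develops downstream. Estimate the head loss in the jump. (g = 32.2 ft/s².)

ΔE = 4.15 ft

Fr₁ = V₁/√(g·y₁) = 24.8/√(32.2×1.23) = 3.94.
Conjugate-depth relation: y₂/y₁ = ½[√(1 + 8Fr₁²) − 1] = ½[√125.2 − 1] = 5.10.
y₂ = 5.10 × 1.23 = 6.27 ft.
Head loss: ΔE = (y₂ − y₁)³/(4y₁y₂) = (6.27 − 1.23)³/(4×1.23×6.27) = 128/30.8 = 4.15 ft.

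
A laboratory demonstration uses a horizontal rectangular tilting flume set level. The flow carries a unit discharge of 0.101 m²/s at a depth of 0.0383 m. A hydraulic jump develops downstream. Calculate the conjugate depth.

V₁ = q/y₁ = 0.101/0.0383 = 2.64 m/s. Fr₁ = V₁/√(g·y₁) = 2.64/√(9.81×0.0383) = 4.30.
Sequent-depth ratio: y₂/y₁ = ½[√(1 + 8Fr₁²) − 1] = ½[√149.1 − 1] = 5.60.
y₂ = 5.60 × 0.0383 = 0.215 m.

y₂ = 0.215 m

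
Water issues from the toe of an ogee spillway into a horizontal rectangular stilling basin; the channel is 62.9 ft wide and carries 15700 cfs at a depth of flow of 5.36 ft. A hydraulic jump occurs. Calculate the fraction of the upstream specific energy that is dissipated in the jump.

q = Q/b = 15700/62.9 = 250 ft²/s; V₁ = q/y₁ = 46.6 ft/s. Fr₁ = V₁/√(g·y₁) = 3.54.
From the momentum equation for a rectangular channel, y₂/y₁ = ½[√(1 + 8Fr₁²) − 1] = ½[√101.5 − 1] = 4.54.
y₂ = 4.54 × 5.36 = 24.3 ft.
E₁ = y₁ + V₁²/2g = 39.0 ft. ΔE = (y₂ − y₁)³/(4y₁y₂) = 13.1 ft. ΔE/E₁ = 13.1/39.0 = 0.335.

ΔE/E₁ = 0.335 (33.5%)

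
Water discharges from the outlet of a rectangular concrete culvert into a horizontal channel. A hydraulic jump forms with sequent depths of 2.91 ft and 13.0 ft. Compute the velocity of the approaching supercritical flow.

For a rectangular channel the momentum equation gives q² = ½·g·y₁·y₂·(y₁ + y₂) = ½×32.2×2.91×13.0×15.9 = 9690.
q = √9690 = 98.4 ft²/s.
V₁ = q/y₁ = 98.4/2.91 = 33.8 ft/s.

V₁ = 33.8 ft/s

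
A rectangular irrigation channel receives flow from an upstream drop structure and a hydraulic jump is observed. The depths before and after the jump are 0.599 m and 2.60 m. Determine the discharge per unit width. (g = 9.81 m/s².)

q = 4.94 m²/s

For a rectangular channel the momentum equation gives q² = ½·g·y₁·y₂·(y₁ + y₂) = ½×9.81×0.599×2.60×3.20 = 24.4.
q = √24.4 = 4.94 m²/s.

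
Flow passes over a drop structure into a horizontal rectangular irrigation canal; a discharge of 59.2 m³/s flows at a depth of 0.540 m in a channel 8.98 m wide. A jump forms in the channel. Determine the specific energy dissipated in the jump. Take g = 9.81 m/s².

q = Q/b = 59.2/8.98 = 6.59 m²/s; V₁ = q/y₁ = 12.2 m/s. Fr₁ = V₁/√(g·y₁) = 5.30.
Conjugate-depth relation: y₂/y₁ = ½[√(1 + 8Fr₁²) − 1] = ½[√226.1 − 1] = 7.02.
y₂ = 7.02 × 0.540 = 3.79 m.
V₂ = q/y₂ = 6.59/3.79 = 1.74 m/s. E₁ = y₁ + V₁²/2g = 8.14 m; E₂ = y₂ + V₂²/2g = 3.94 m. ΔE = E₁ − E₂ = 4.19 m.

ΔE = 4.19 m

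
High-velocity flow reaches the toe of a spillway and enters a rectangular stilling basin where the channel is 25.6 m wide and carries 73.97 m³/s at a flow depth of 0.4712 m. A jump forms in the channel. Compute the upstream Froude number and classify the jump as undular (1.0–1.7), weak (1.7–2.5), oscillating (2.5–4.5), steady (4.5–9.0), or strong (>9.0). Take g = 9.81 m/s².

q = Q/b = 73.97/25.6 = 2.889 m²/s; V₁ = q/y₁ = 6.132 m/s. Fr₁ = V₁/√(g·y₁) = 2.852.
Fr₁ = 2.852 lies in the oscillating range.

Fr₁ = 2.852; oscillating jump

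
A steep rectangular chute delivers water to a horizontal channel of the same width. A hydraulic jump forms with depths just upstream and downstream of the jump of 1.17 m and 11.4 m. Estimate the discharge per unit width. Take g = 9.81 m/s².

q = 28.7 m²/s

For a rectangular channel the momentum equation gives q² = ½·g·y₁·y₂·(y₁ + y₂) = ½×9.81×1.17×11.4×12.6 = 822.
q = √822 = 28.7 m²/s.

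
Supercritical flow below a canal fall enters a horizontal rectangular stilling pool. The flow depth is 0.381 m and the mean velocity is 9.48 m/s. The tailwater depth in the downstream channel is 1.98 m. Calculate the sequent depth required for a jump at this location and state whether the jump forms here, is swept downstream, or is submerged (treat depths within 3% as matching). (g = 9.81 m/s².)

Fr₁ = V₁/√(g·y₁) = 9.48/√(9.81×0.381) = 4.90.
Bélanger equation: y₂/y₁ = ½[√(1 + 8Fr₁²) − 1] = ½[√193.4 − 1] = 6.45.
y₂ = 6.45 × 0.381 = 2.46 m.
Tailwater y_tw = 1.98 m: y_tw < y₂, so the jump is swept downstream.

y₂ = 2.46 m; the jump is swept downstream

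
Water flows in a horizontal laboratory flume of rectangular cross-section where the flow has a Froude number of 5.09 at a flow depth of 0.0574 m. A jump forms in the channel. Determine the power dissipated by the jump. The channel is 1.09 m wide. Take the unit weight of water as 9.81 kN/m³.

Fr₁ = 5.09 (given).
By Bélanger, y₂/y₁ = ½[√(1 + 8Fr₁²) − 1] = ½[√208.3 − 1] = 6.72.
y₂ = 6.72 × 0.0574 = 0.385 m.
Head loss: ΔE = (y₂ − y₁)³/(4y₁y₂) = (0.385 − 0.0574)³/(4×0.0574×0.385) = 0.0353/0.0885 = 0.399 m.
V₁ = Fr₁·√(g·y₁) = 5.09×√(9.81×0.0574) = 3.82 m/s; q = V₁·y₁ = 0.219 m²/s. Q = q·b = 0.219 × 1.09 = 0.239 m³/s. P = γ·Q·ΔE = 9.81 × 0.239 × 0.399 = 0.935 kW.

P = 0.935 kW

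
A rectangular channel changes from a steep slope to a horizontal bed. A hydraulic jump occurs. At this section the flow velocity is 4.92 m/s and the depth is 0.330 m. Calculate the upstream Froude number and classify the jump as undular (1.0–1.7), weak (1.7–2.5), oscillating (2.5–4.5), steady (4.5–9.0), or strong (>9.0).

Fr₁ = V₁/√(g·y₁) = 4.92/√(9.81×0.330) = 2.73.
Fr₁ = 2.73 lies in the oscillating range.

Fr₁ = 2.73; oscillating jump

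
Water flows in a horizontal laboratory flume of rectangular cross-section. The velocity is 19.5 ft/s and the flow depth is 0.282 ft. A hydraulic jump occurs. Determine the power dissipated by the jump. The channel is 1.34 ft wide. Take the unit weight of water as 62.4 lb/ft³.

P = 3.06 hp

Fr₁ = V₁/√(g·y₁) = 19.5/√(32.2×0.282) = 6.47.
By Bélanger, y₂/y₁ = ½[√(1 + 8Fr₁²) − 1] = ½[√336.0 − 1] = 8.67.
y₂ = 8.67 × 0.282 = 2.44 ft.
Head loss: ΔE = (y₂ − y₁)³/(4y₁y₂) = (2.44 − 0.282)³/(4×0.282×2.44) = 10.1/2.76 = 3.66 ft.
q = V₁·y₁ = 19.5 × 0.282 = 5.50 ft²/s. Q = q·b = 5.50 × 1.34 = 7.37 cfs. P = γ·Q·ΔE/550 = 62.4 × 7.37 × 3.66 / 550 = 3.06 hp.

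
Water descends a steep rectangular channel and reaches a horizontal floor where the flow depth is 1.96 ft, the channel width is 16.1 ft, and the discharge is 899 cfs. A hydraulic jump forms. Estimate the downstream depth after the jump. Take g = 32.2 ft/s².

q = Q/b = 899/16.1 = 55.8 ft²/s; V₁ = q/y₁ = 28.5 ft/s. Fr₁ = V₁/√(g·y₁) = 3.59.
Bélanger equation: y₂/y₁ = ½[√(1 + 8Fr₁²) − 1] = ½[√103.9 − 1] = 4.60.
y₂ = 4.60 × 1.96 = 9.01 ft.

y₂ = 9.01 ft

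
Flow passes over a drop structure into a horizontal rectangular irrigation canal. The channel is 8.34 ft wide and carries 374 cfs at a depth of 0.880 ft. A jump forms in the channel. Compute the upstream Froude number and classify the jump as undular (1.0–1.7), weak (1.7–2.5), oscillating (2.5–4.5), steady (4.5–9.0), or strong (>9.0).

q = Q/b = 374/8.34 = 44.8 ft²/s; V₁ = q/y₁ = 51.0 ft/s. Fr₁ = V₁/√(g·y₁) = 9.57.
Fr₁ = 9.57 lies in the strong range.

Fr₁ = 9.57; strong jump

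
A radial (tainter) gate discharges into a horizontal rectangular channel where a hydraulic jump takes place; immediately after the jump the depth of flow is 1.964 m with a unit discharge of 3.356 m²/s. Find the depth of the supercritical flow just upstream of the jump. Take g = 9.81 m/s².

V₂ = q/y₂ = 3.356/1.964 = 1.709 m/s; Fr₂ = V₂/√(g·y₂) = 0.3893.
From the momentum equation (using Fr₂), y₁/y₂ = ½[√(1 + 8Fr₂²) − 1] = ½[√2.2124 − 1] = 0.2437.
y₁ = 0.2437 × 1.964 = 0.4786 m.

y₁ = 0.4786 m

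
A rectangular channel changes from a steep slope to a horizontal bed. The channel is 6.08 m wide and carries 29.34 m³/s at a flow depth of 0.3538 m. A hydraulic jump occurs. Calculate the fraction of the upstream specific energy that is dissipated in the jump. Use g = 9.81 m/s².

q = Q/b = 29.34/6.08 = 4.826 m²/s; V₁ = q/y₁ = 13.64 m/s. Fr₁ = V₁/√(g·y₁) = 7.321.
By Bélanger, y₂/y₁ = ½[√(1 + 8Fr₁²) − 1] = ½[√429.81 − 1] = 9.866.
y₂ = 9.866 × 0.3538 = 3.491 m.
E₁ = y₁ + V₁²/2g = 9.836 m. ΔE = (y₂ − y₁)³/(4y₁y₂) = 6.248 m. ΔE/E₁ = 6.248/9.836 = 0.635.

ΔE/E₁ = 0.635 (63.5%)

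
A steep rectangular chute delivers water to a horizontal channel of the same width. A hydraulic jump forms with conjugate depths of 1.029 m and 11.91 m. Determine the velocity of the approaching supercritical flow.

V₁ = 27.10 m/s

For a rectangular channel the momentum equation gives q² = ½·g·y₁·y₂·(y₁ + y₂) = ½×9.81×1.029×11.91×12.94 = 777.8.
q = √777.8 = 27.89 m²/s.
V₁ = q/y₁ = 27.89/1.029 = 27.10 m/s.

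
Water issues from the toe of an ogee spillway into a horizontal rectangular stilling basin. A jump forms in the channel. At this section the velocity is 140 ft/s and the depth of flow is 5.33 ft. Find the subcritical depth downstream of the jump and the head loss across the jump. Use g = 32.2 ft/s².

Fr₁ = V₁/√(g·y₁) = 140/√(32.2×5.33) = 10.7.
From the momentum equation for a rectangular channel, y₂/y₁ = ½[√(1 + 8Fr₁²) − 1] = ½[√914.6 − 1] = 14.6.
y₂ = 14.6 × 5.33 = 77.9 ft.
Head loss: ΔE = (y₂ − y₁)³/(4y₁y₂) = (77.9 − 5.33)³/(4×5.33×77.9) = 382681/1661 = 230 ft.

y₂ = 77.9 ft; ΔE = 230 ft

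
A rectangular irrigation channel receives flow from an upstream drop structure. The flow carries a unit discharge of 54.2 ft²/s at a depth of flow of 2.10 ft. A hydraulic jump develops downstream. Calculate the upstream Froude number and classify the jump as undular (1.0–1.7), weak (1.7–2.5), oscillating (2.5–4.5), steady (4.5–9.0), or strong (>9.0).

Fr₁ = 3.14; oscillating jump

V₁ = q/y₁ = 54.2/2.10 = 25.8 ft/s. Fr₁ = V₁/√(g·y₁) = 25.8/√(32.2×2.10) = 3.14.
Fr₁ = 3.14 lies in the oscillating range.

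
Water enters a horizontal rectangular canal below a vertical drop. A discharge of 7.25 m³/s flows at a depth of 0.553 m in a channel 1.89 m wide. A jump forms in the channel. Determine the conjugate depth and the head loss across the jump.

y₂ = 2.07 m; ΔE = 0.761 m

q = Q/b = 7.25/1.89 = 3.84 m²/s; V₁ = q/y₁ = 6.94 m/s. Fr₁ = V₁/√(g·y₁) = 2.98.
Bélanger equation: y₂/y₁ = ½[√(1 + 8Fr₁²) − 1] = ½[√71.96 − 1] = 3.74.
y₂ = 3.74 × 0.553 = 2.07 m.
V₂ = q/y₂ = 3.84/2.07 = 1.85 m/s. E₁ = y₁ + V₁²/2g = 3.01 m; E₂ = y₂ + V₂²/2g = 2.24 m. ΔE = E₁ − E₂ = 0.761 m.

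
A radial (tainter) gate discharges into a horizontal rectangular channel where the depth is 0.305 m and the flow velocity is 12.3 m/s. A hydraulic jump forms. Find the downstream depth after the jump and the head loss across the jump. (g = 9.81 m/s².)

Fr₁ = V₁/√(g·y₁) = 12.3/√(9.81×0.305) = 7.11.
Conjugate-depth relation: y₂/y₁ = ½[√(1 + 8Fr₁²) − 1] = ½[√405.5 − 1] = 9.57.
y₂ = 9.57 × 0.305 = 2.92 m.
Head loss: ΔE = (y₂ − y₁)³/(4y₁y₂) = (2.92 − 0.305)³/(4×0.305×2.92) = 17.9/3.56 = 5.01 m.

y₂ = 2.92 m; ΔE = 5.01 m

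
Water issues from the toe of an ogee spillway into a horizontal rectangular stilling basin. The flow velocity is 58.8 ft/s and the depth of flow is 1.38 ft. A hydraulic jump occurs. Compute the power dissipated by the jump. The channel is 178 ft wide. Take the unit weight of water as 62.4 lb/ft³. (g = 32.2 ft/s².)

P = 62524 hp

Fr₁ = V₁/√(g·y₁) = 58.8/√(32.2×1.38) = 8.82.
By Bélanger, y₂/y₁ = ½[√(1 + 8Fr₁²) − 1] = ½[√623.5 − 1] = 12.0.
y₂ = 12.0 × 1.38 = 16.5 ft.
q = V₁·y₁ = 58.8 × 1.38 = 81.1 ft²/s. V₂ = q/y₂ = 81.1/16.5 = 4.91 ft/s. E₁ = y₁ + V₁²/2g = 55.1 ft; E₂ = y₂ + V₂²/2g = 16.9 ft. ΔE = E₁ − E₂ = 38.2 ft.
Q = q·b = 81.1 × 178 = 14444 cfs. P = γ·Q·ΔE/550 = 62.4 × 14444 × 38.2 / 550 = 62524 hp.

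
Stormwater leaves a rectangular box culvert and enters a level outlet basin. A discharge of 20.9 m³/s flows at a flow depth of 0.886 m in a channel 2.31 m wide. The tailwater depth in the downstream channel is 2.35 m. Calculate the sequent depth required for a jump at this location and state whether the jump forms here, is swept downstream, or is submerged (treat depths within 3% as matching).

q = Q/b = 20.9/2.31 = 9.05 m²/s; V₁ = q/y₁ = 10.2 m/s. Fr₁ = V₁/√(g·y₁) = 3.46.
Sequent-depth ratio: y₂/y₁ = ½[√(1 + 8Fr₁²) − 1] = ½[√96.98 − 1] = 4.42.
y₂ = 4.42 × 0.886 = 3.92 m.
Tailwater y_tw = 2.35 m: y_tw < y₂, so the jump is swept downstream.

y₂ = 3.92 m; the jump is swept downstream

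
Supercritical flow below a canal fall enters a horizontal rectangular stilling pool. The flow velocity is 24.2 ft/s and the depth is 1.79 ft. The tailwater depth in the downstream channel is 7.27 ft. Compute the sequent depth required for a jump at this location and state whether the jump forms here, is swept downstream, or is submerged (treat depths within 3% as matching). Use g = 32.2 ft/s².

Fr₁ = V₁/√(g·y₁) = 24.2/√(32.2×1.79) = 3.19.
From the momentum equation for a rectangular channel, y₂/y₁ = ½[√(1 + 8Fr₁²) − 1] = ½[√82.29 − 1] = 4.04.
y₂ = 4.04 × 1.79 = 7.22 ft.
Tailwater y_tw = 7.27 ft: y_tw ≈ y₂, so the jump forms here.

y₂ = 7.22 ft; the jump forms here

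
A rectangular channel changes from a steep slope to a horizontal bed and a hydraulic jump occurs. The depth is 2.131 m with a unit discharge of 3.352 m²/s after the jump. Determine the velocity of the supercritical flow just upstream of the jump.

V₂ = q/y₂ = 3.352/2.131 = 1.573 m/s; Fr₂ = V₂/√(g·y₂) = 0.3440.
Since the conjugate-depth ratio holds either way, y₁/y₂ = ½[√(1 + 8Fr₂²) − 1] = ½[√1.9468 − 1] = 0.1976.
y₁ = 0.1976 × 2.131 = 0.4212 m.
V₁ = q/y₁ = 3.352/0.4212 = 7.958 m/s.

V₁ = 7.958 m/s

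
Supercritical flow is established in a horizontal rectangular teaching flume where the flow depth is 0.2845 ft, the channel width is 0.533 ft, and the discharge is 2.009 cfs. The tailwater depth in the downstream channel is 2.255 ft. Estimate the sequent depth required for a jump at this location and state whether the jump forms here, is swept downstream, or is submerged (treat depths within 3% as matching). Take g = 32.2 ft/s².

q = Q/b = 2.009/0.533 = 3.769 ft²/s; V₁ = q/y₁ = 13.25 ft/s. Fr₁ = V₁/√(g·y₁) = 4.377.
Bélanger equation: y₂/y₁ = ½[√(1 + 8Fr₁²) − 1] = ½[√154.28 − 1] = 5.711.
y₂ = 5.711 × 0.2845 = 1.625 ft.
Tailwater y_tw = 2.255 ft: y_tw > y₂, so the jump is submerged.

y₂ = 1.625 ft; the jump is submerged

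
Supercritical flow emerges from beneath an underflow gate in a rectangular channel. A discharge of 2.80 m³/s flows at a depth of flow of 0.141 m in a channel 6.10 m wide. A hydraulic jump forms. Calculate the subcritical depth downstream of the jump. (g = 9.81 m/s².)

y₂ = 0.486 m

q = Q/b = 2.80/6.10 = 0.459 m²/s; V₁ = q/y₁ = 3.26 m/s. Fr₁ = V₁/√(g·y₁) = 2.77.
Conjugate-depth relation: y₂/y₁ = ½[√(1 + 8Fr₁²) − 1] = ½[√62.29 − 1] = 3.45.
y₂ = 3.45 × 0.141 = 0.486 m.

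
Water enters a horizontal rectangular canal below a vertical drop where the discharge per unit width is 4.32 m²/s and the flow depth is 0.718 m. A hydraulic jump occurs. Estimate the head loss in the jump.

V₁ = q/y₁ = 4.32/0.718 = 6.02 m/s. Fr₁ = V₁/√(g·y₁) = 6.02/√(9.81×0.718) = 2.27.
By Bélanger, y₂/y₁ = ½[√(1 + 8Fr₁²) − 1] = ½[√42.12 − 1] = 2.74.
y₂ = 2.74 × 0.718 = 1.97 m.
Head loss: ΔE = (y₂ − y₁)³/(4y₁y₂) = (1.97 − 0.718)³/(4×0.718×1.97) = 1.97/5.66 = 0.347 m.

ΔE = 0.347 m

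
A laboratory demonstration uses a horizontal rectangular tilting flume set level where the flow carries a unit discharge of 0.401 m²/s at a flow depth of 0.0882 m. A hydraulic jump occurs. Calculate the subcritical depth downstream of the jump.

y₂ = 0.567 m

V₁ = q/y₁ = 0.401/0.0882 = 4.55 m/s. Fr₁ = V₁/√(g·y₁) = 4.55/√(9.81×0.0882) = 4.89.
Conjugate-depth relation: y₂/y₁ = ½[√(1 + 8Fr₁²) − 1] = ½[√192.1 − 1] = 6.43.
y₂ = 6.43 × 0.0882 = 0.567 m.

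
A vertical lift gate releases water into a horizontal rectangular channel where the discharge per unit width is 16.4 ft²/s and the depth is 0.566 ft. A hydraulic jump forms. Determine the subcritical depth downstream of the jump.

y₂ = 5.16 ft

V₁ = q/y₁ = 16.4/0.566 = 29.0 ft/s. Fr₁ = V₁/√(g·y₁) = 29.0/√(32.2×0.566) = 6.79.
By Bélanger, y₂/y₁ = ½[√(1 + 8Fr₁²) − 1] = ½[√369.5 − 1] = 9.11.
y₂ = 9.11 × 0.566 = 5.16 ft.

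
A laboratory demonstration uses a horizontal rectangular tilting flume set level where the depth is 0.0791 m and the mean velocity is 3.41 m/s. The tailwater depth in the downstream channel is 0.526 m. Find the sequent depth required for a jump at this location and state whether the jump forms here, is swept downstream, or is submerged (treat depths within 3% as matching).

y₂ = 0.395 m; the jump is submerged

Fr₁ = V₁/√(g·y₁) = 3.41/√(9.81×0.0791) = 3.87.
Sequent-depth ratio: y₂/y₁ = ½[√(1 + 8Fr₁²) − 1] = ½[√120.9 − 1] = 5.00.
y₂ = 5.00 × 0.0791 = 0.395 m.
Tailwater y_tw = 0.526 m: y_tw > y₂, so the jump is submerged.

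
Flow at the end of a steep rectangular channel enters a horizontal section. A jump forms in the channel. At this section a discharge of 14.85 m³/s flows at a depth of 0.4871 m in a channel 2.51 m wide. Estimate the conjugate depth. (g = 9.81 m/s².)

q = Q/b = 14.85/2.51 = 5.916 m²/s; V₁ = q/y₁ = 12.15 m/s. Fr₁ = V₁/√(g·y₁) = 5.556.
Conjugate-depth relation: y₂/y₁ = ½[√(1 + 8Fr₁²) − 1] = ½[√247.99 − 1] = 7.374.
y₂ = 7.374 × 0.4871 = 3.592 m.

y₂ = 3.592 m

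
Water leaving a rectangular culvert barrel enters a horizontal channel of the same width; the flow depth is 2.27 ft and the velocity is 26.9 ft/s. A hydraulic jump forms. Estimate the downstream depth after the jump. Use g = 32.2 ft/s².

Fr₁ = V₁/√(g·y₁) = 26.9/√(32.2×2.27) = 3.15.
Conjugate-depth relation: y₂/y₁ = ½[√(1 + 8Fr₁²) − 1] = ½[√80.20 − 1] = 3.98.
y₂ = 3.98 × 2.27 = 9.03 ft.

y₂ = 9.03 ft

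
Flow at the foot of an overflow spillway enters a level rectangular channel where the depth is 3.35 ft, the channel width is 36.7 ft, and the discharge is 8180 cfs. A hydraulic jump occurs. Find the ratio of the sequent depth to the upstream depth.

q = Q/b = 8180/36.7 = 223 ft²/s; V₁ = q/y₁ = 66.5 ft/s. Fr₁ = V₁/√(g·y₁) = 6.41.
Conjugate-depth relation: y₂/y₁ = ½[√(1 + 8Fr₁²) − 1] = ½[√329.3 − 1] = 8.57.

y₂/y₁ = 8.57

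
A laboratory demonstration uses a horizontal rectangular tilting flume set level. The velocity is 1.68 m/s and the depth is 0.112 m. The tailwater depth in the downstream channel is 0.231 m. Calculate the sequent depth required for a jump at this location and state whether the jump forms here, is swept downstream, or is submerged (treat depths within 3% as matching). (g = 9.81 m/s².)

Fr₁ = V₁/√(g·y₁) = 1.68/√(9.81×0.112) = 1.60.
Sequent-depth ratio: y₂/y₁ = ½[√(1 + 8Fr₁²) − 1] = ½[√21.55 − 1] = 1.82.
y₂ = 1.82 × 0.112 = 0.204 m.
Tailwater y_tw = 0.231 m: y_tw > y₂, so the jump is submerged.

y₂ = 0.204 m; the jump is submerged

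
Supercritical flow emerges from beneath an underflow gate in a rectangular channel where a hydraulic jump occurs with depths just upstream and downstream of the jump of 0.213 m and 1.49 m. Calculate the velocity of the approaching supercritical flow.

V₁ = 7.64 m/s

For a rectangular channel the momentum equation gives q² = ½·g·y₁·y₂·(y₁ + y₂) = ½×9.81×0.213×1.49×1.70 = 2.65.
q = √2.65 = 1.63 m²/s.
V₁ = q/y₁ = 1.63/0.213 = 7.64 m/s.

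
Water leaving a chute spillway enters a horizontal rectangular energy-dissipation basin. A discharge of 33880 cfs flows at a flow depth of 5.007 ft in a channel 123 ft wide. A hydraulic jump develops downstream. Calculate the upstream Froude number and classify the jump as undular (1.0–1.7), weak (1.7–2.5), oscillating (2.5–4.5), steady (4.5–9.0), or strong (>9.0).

q = Q/b = 33880/123 = 275.4 ft²/s; V₁ = q/y₁ = 55.01 ft/s. Fr₁ = V₁/√(g·y₁) = 4.333.
Fr₁ = 4.333 lies in the oscillating range.

Fr₁ = 4.333; oscillating jump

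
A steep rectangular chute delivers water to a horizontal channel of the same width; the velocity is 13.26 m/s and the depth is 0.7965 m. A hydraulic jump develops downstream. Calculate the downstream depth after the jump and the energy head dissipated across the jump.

y₂ = 4.960 m; ΔE = 4.567 m

Fr₁ = V₁/√(g·y₁) = 13.26/√(9.81×0.7965) = 4.744.
Sequent-depth ratio: y₂/y₁ = ½[√(1 + 8Fr₁²) − 1] = ½[√181.02 − 1] = 6.227.
y₂ = 6.227 × 0.7965 = 4.960 m.
Head loss: ΔE = (y₂ − y₁)³/(4y₁y₂) = (4.960 − 0.7965)³/(4×0.7965×4.960) = 72.17/15.80 = 4.567 m.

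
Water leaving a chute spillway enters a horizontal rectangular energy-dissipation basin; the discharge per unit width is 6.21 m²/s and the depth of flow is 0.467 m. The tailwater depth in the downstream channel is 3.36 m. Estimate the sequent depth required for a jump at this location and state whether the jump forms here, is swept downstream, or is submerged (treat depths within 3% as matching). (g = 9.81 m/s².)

V₁ = q/y₁ = 6.21/0.467 = 13.3 m/s. Fr₁ = V₁/√(g·y₁) = 13.3/√(9.81×0.467) = 6.21.
Conjugate-depth relation: y₂/y₁ = ½[√(1 + 8Fr₁²) − 1] = ½[√309.8 − 1] = 8.30.
y₂ = 8.30 × 0.467 = 3.88 m.
Tailwater y_tw = 3.36 m: y_tw < y₂, so the jump is swept downstream.

y₂ = 3.88 m; the jump is swept downstream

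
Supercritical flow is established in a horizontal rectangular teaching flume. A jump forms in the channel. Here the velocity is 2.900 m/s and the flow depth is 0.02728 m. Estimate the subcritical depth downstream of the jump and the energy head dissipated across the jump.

y₂ = 0.2031 m; ΔE = 0.2451 m

Fr₁ = V₁/√(g·y₁) = 2.900/√(9.81×0.02728) = 5.606.
Sequent-depth ratio: y₂/y₁ = ½[√(1 + 8Fr₁²) − 1] = ½[√252.40 − 1] = 7.444.
y₂ = 7.444 × 0.02728 = 0.2031 m.
Head loss: ΔE = (y₂ − y₁)³/(4y₁y₂) = (0.2031 − 0.02728)³/(4×0.02728×0.2031) = 0.005432/0.02216 = 0.2451 m.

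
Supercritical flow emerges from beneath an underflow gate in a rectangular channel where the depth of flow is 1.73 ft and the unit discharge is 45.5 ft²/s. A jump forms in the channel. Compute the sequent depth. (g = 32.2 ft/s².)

V₁ = q/y₁ = 45.5/1.73 = 26.3 ft/s. Fr₁ = V₁/√(g·y₁) = 26.3/√(32.2×1.73) = 3.52.
From the momentum equation for a rectangular channel, y₂/y₁ = ½[√(1 + 8Fr₁²) − 1] = ½[√100.3 − 1] = 4.51.
y₂ = 4.51 × 1.73 = 7.80 ft.

y₂ = 7.80 ft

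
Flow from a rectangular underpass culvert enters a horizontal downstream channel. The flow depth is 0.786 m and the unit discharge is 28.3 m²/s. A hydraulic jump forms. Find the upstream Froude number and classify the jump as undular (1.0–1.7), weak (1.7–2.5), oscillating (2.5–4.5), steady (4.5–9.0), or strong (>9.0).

Fr₁ = 13.0; strong jump

V₁ = q/y₁ = 28.3/0.786 = 36.0 m/s. Fr₁ = V₁/√(g·y₁) = 36.0/√(9.81×0.786) = 13.0.
Fr₁ = 13.0 lies in the strong range.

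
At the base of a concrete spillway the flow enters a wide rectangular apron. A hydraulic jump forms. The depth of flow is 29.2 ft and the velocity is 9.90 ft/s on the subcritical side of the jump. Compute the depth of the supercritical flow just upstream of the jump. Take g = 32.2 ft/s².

y₁ = 5.17 ft

Fr₂ = V₂/√(g·y₂) = 9.90/√(32.2×29.2) = 0.323.
Applying the sequent-depth relation in reverse, y₁/y₂ = ½[√(1 + 8Fr₂²) − 1] = ½[√1.834 − 1] = 0.177.
y₁ = 0.177 × 29.2 = 5.17 ft.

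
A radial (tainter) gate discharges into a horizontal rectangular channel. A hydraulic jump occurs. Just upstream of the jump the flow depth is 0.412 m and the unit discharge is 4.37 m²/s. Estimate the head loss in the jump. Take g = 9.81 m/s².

ΔE = 3.15 m

V₁ = q/y₁ = 4.37/0.412 = 10.6 m/s. Fr₁ = V₁/√(g·y₁) = 10.6/√(9.81×0.412) = 5.28.
From the momentum equation for a rectangular channel, y₂/y₁ = ½[√(1 + 8Fr₁²) − 1] = ½[√223.7 − 1] = 6.98.
y₂ = 6.98 × 0.412 = 2.87 m.
V₂ = q/y₂ = 4.37/2.87 = 1.52 m/s. E₁ = y₁ + V₁²/2g = 6.15 m; E₂ = y₂ + V₂²/2g = 2.99 m. ΔE = E₁ − E₂ = 3.15 m.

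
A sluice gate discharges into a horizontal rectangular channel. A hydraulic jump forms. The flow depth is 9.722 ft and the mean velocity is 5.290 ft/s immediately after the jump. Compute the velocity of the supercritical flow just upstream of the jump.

V₁ = 34.17 ft/s

Fr₂ = V₂/√(g·y₂) = 5.290/√(32.2×9.722) = 0.2990.
From the momentum equation (using Fr₂), y₁/y₂ = ½[√(1 + 8Fr₂²) − 1] = ½[√1.7151 − 1] = 0.1548.
y₁ = 0.1548 × 9.722 = 1.505 ft.
V₁ = q/y₁ = 51.43/1.505 = 34.17 ft/s.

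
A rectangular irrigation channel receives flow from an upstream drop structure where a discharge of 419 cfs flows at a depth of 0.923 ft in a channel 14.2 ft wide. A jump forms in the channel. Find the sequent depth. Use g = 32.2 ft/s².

y₂ = 7.21 ft

q = Q/b = 419/14.2 = 29.5 ft²/s; V₁ = q/y₁ = 32.0 ft/s. Fr₁ = V₁/√(g·y₁) = 5.86.
Bélanger equation: y₂/y₁ = ½[√(1 + 8Fr₁²) − 1] = ½[√276.1 − 1] = 7.81.
y₂ = 7.81 × 0.923 = 7.21 ft.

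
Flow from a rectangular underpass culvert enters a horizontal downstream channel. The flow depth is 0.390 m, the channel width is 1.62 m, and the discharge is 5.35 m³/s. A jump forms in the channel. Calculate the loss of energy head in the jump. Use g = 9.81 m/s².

q = Q/b = 5.35/1.62 = 3.30 m²/s; V₁ = q/y₁ = 8.47 m/s. Fr₁ = V₁/√(g·y₁) = 4.33.
Conjugate-depth relation: y₂/y₁ = ½[√(1 + 8Fr₁²) − 1] = ½[√150.9 − 1] = 5.64.
y₂ = 5.64 × 0.390 = 2.20 m.
V₂ = q/y₂ = 3.30/2.20 = 1.50 m/s. E₁ = y₁ + V₁²/2g = 4.04 m; E₂ = y₂ + V₂²/2g = 2.32 m. ΔE = E₁ − E₂ = 1.73 m.

ΔE = 1.73 m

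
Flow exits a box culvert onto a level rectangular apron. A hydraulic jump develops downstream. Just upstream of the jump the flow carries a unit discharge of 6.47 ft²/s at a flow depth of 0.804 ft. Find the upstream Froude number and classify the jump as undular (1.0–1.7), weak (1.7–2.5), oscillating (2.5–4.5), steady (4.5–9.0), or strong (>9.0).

Fr₁ = 1.58; undular jump

V₁ = q/y₁ = 6.47/0.804 = 8.05 ft/s. Fr₁ = V₁/√(g·y₁) = 8.05/√(32.2×0.804) = 1.58.
Fr₁ = 1.58 lies in the undular range.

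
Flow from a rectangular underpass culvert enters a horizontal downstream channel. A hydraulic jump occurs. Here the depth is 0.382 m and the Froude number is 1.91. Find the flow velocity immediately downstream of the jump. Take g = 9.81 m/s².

Fr₁ = 1.91 (given).
Conjugate-depth relation: y₂/y₁ = ½[√(1 + 8Fr₁²) − 1] = ½[√30.18 − 1] = 2.25.
y₂ = 2.25 × 0.382 = 0.858 m.
V₁ = Fr₁·√(g·y₁) = 1.91×√(9.81×0.382) = 3.70 m/s; q = V₁·y₁ = 1.41 m²/s.
V₂ = q/y₂ = 1.41/0.858 = 1.65 m/s.

V₂ = 1.65 m/s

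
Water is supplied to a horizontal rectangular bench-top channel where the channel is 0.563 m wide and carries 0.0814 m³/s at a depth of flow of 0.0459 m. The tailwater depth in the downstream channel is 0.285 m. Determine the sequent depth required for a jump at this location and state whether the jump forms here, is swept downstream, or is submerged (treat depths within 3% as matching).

y₂ = 0.283 m; the jump forms here

q = Q/b = 0.0814/0.563 = 0.145 m²/s; V₁ = q/y₁ = 3.15 m/s. Fr₁ = V₁/√(g·y₁) = 4.69.
Sequent-depth ratio: y₂/y₁ = ½[√(1 + 8Fr₁²) − 1] = ½[√177.3 − 1] = 6.16.
y₂ = 6.16 × 0.0459 = 0.283 m.
Tailwater y_tw = 0.285 m: y_tw ≈ y₂, so the jump forms here.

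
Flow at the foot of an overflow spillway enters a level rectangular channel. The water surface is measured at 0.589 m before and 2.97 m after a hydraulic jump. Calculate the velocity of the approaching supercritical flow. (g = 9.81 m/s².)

V₁ = 9.38 m/s

For a rectangular channel the momentum equation gives q² = ½·g·y₁·y₂·(y₁ + y₂) = ½×9.81×0.589×2.97×3.56 = 30.5.
q = √30.5 = 5.53 m²/s.
V₁ = q/y₁ = 5.53/0.589 = 9.38 m/s.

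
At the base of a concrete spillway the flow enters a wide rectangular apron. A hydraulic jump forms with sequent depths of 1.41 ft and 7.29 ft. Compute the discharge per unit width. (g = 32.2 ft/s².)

For a rectangular channel the momentum equation gives q² = ½·g·y₁·y₂·(y₁ + y₂) = ½×32.2×1.41×7.29×8.70 = 1440.
q = √1440 = 37.9 ft²/s.

q = 37.9 ft²/s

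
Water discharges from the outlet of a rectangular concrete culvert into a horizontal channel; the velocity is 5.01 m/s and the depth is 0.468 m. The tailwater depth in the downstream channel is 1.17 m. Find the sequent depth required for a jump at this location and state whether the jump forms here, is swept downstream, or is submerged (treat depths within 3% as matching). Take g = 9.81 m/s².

Fr₁ = V₁/√(g·y₁) = 5.01/√(9.81×0.468) = 2.34.
From the momentum equation for a rectangular channel, y₂/y₁ = ½[√(1 + 8Fr₁²) − 1] = ½[√44.74 − 1] = 2.84.
y₂ = 2.84 × 0.468 = 1.33 m.
Tailwater y_tw = 1.17 m: y_tw < y₂, so the jump is swept downstream.

y₂ = 1.33 m; the jump is swept downstream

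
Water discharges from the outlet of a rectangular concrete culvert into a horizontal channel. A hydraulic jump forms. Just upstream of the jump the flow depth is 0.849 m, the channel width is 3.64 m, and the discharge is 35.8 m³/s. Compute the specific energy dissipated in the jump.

q = Q/b = 35.8/3.64 = 9.84 m²/s; V₁ = q/y₁ = 11.6 m/s. Fr₁ = V₁/√(g·y₁) = 4.01.
Conjugate-depth relation: y₂/y₁ = ½[√(1 + 8Fr₁²) − 1] = ½[√129.9 − 1] = 5.20.
y₂ = 5.20 × 0.849 = 4.41 m.
V₂ = q/y₂ = 9.84/4.41 = 2.23 m/s. E₁ = y₁ + V₁²/2g = 7.69 m; E₂ = y₂ + V₂²/2g = 4.67 m. ΔE = E₁ − E₂ = 3.02 m.

ΔE = 3.02 m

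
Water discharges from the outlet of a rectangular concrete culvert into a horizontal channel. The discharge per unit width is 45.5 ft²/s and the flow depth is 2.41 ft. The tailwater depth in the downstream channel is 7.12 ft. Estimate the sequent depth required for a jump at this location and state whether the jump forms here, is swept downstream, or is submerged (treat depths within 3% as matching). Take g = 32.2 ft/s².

V₁ = q/y₁ = 45.5/2.41 = 18.9 ft/s. Fr₁ = V₁/√(g·y₁) = 18.9/√(32.2×2.41) = 2.14.
Conjugate-depth relation: y₂/y₁ = ½[√(1 + 8Fr₁²) − 1] = ½[√37.75 − 1] = 2.57.
y₂ = 2.57 × 2.41 = 6.20 ft.
Tailwater y_tw = 7.12 ft: y_tw > y₂, so the jump is submerged.

y₂ = 6.20 ft; the jump is submerged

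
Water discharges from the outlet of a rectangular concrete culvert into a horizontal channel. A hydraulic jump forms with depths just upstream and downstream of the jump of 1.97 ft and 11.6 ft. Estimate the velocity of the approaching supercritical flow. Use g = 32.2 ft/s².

V₁ = 35.9 ft/s

For a rectangular channel the momentum equation gives q² = ½·g·y₁·y₂·(y₁ + y₂) = ½×32.2×1.97×11.6×13.6 = 4993.
q = √4993 = 70.7 ft²/s.
V₁ = q/y₁ = 70.7/1.97 = 35.9 ft/s.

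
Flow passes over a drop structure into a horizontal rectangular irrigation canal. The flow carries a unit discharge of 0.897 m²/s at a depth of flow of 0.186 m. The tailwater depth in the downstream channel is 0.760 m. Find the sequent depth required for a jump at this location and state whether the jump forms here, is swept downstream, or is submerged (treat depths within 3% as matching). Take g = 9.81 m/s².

V₁ = q/y₁ = 0.897/0.186 = 4.82 m/s. Fr₁ = V₁/√(g·y₁) = 4.82/√(9.81×0.186) = 3.57.
Conjugate-depth relation: y₂/y₁ = ½[√(1 + 8Fr₁²) − 1] = ½[√103.0 − 1] = 4.57.
y₂ = 4.57 × 0.186 = 0.851 m.
Tailwater y_tw = 0.760 m: y_tw < y₂, so the jump is swept downstream.

y₂ = 0.851 m; the jump is swept downstream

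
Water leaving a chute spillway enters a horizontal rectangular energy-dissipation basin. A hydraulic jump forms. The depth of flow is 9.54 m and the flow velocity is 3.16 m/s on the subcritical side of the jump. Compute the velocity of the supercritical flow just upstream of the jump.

Fr₂ = V₂/√(g·y₂) = 3.16/√(9.81×9.54) = 0.327.
The Bélanger relation is symmetric: y₁/y₂ = ½[√(1 + 8Fr₂²) − 1] = ½[√1.854 − 1] = 0.181.
y₁ = 0.181 × 9.54 = 1.72 m.
V₁ = q/y₁ = 30.1/1.72 = 17.5 m/s.

V₁ = 17.5 m/s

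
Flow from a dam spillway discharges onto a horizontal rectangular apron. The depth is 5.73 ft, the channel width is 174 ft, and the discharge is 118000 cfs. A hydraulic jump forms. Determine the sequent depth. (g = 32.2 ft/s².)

y₂ = 67.8 ft

q = Q/b = 118000/174 = 678 ft²/s; V₁ = q/y₁ = 118 ft/s. Fr₁ = V₁/√(g·y₁) = 8.71.
By Bélanger, y₂/y₁ = ½[√(1 + 8Fr₁²) − 1] = ½[√608.3 − 1] = 11.8.
y₂ = 11.8 × 5.73 = 67.8 ft.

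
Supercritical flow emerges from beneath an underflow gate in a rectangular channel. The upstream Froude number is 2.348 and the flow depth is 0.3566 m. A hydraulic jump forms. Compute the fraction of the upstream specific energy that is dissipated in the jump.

ΔE/E₁ = 0.149 (14.9%)

Fr₁ = 2.348 (given).
Sequent-depth ratio: y₂/y₁ = ½[√(1 + 8Fr₁²) − 1] = ½[√45.105 − 1] = 2.858.
y₂ = 2.858 × 0.3566 = 1.019 m.
E₁ = y₁(1 + Fr₁²/2) = 0.3566×(1 + 2.348²/2) = 1.340 m. ΔE = (y₂ − y₁)³/(4y₁y₂) = 0.2001 m. ΔE/E₁ = 0.2001/1.340 = 0.149.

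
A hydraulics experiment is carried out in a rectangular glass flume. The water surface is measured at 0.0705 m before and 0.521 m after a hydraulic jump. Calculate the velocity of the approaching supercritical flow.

V₁ = 4.63 m/s

For a rectangular channel the momentum equation gives q² = ½·g·y₁·y₂·(y₁ + y₂) = ½×9.81×0.0705×0.521×0.592 = 0.107.
q = √0.107 = 0.326 m²/s.
V₁ = q/y₁ = 0.326/0.0705 = 4.63 m/s.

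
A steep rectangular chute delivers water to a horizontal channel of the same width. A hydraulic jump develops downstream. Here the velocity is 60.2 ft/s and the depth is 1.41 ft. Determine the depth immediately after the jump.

y₂ = 17.1 ft

Fr₁ = V₁/√(g·y₁) = 60.2/√(32.2×1.41) = 8.93.
Sequent-depth ratio: y₂/y₁ = ½[√(1 + 8Fr₁²) − 1] = ½[√639.6 − 1] = 12.1.
y₂ = 12.1 × 1.41 = 17.1 ft.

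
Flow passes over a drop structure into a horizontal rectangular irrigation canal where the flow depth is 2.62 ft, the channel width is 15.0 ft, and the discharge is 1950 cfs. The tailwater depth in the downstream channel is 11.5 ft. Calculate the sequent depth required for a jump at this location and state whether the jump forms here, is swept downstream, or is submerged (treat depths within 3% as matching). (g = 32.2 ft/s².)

y₂ = 18.7 ft; the jump is swept downstream

q = Q/b = 1950/15.0 = 130 ft²/s; V₁ = q/y₁ = 49.6 ft/s. Fr₁ = V₁/√(g·y₁) = 5.40.
Conjugate-depth relation: y₂/y₁ = ½[√(1 + 8Fr₁²) − 1] = ½[√234.5 − 1] = 7.16.
y₂ = 7.16 × 2.62 = 18.7 ft.
Tailwater y_tw = 11.5 ft: y_tw < y₂, so the jump is swept downstream.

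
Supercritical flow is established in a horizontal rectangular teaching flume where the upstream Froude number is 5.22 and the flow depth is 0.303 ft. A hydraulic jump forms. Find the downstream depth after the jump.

Fr₁ = 5.22 (given).
Bélanger equation: y₂/y₁ = ½[√(1 + 8Fr₁²) − 1] = ½[√219.0 − 1] = 6.90.
y₂ = 6.90 × 0.303 = 2.09 ft.

y₂ = 2.09 ft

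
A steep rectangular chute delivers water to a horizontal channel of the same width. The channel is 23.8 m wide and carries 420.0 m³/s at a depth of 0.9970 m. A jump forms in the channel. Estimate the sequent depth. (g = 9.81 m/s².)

q = Q/b = 420.0/23.8 = 17.65 m²/s; V₁ = q/y₁ = 17.70 m/s. Fr₁ = V₁/√(g·y₁) = 5.660.
By Bélanger, y₂/y₁ = ½[√(1 + 8Fr₁²) − 1] = ½[√257.26 − 1] = 7.520.
y₂ = 7.520 × 0.9970 = 7.497 m.

y₂ = 7.497 m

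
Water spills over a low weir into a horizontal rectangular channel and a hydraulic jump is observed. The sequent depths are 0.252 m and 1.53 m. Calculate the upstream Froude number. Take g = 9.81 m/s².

Fr₁ = 4.63

For a rectangular channel the momentum equation gives q² = ½·g·y₁·y₂·(y₁ + y₂) = ½×9.81×0.252×1.53×1.78 = 3.37.
q = √3.37 = 1.84 m²/s.
V₁ = q/y₁ = 7.28 m/s; Fr₁ = V₁/√(g·y₁) = 4.63.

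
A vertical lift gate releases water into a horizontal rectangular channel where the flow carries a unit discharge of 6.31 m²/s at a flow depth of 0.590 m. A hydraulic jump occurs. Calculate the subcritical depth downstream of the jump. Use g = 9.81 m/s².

V₁ = q/y₁ = 6.31/0.590 = 10.7 m/s. Fr₁ = V₁/√(g·y₁) = 10.7/√(9.81×0.590) = 4.45.
Bélanger equation: y₂/y₁ = ½[√(1 + 8Fr₁²) − 1] = ½[√159.1 − 1] = 5.81.
y₂ = 5.81 × 0.590 = 3.43 m.

y₂ = 3.43 m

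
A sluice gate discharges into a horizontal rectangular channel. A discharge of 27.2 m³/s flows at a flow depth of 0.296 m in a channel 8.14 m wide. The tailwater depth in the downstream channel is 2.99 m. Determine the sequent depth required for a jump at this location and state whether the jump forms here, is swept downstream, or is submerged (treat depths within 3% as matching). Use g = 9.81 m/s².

q = Q/b = 27.2/8.14 = 3.34 m²/s; V₁ = q/y₁ = 11.3 m/s. Fr₁ = V₁/√(g·y₁) = 6.62.
From the momentum equation for a rectangular channel, y₂/y₁ = ½[√(1 + 8Fr₁²) − 1] = ½[√352.1 − 1] = 8.88.
y₂ = 8.88 × 0.296 = 2.63 m.
Tailwater y_tw = 2.99 m: y_tw > y₂, so the jump is submerged.

y₂ = 2.63 m; the jump is submerged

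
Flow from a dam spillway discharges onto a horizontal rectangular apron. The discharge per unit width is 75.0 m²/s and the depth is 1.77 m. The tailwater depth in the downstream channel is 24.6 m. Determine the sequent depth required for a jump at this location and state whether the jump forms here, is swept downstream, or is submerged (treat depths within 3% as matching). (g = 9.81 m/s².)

y₂ = 24.6 m; the jump forms here

V₁ = q/y₁ = 75.0/1.77 = 42.4 m/s. Fr₁ = V₁/√(g·y₁) = 42.4/√(9.81×1.77) = 10.2.
By Bélanger, y₂/y₁ = ½[√(1 + 8Fr₁²) − 1] = ½[√828.2 − 1] = 13.9.
y₂ = 13.9 × 1.77 = 24.6 m.
Tailwater y_tw = 24.6 m: y_tw ≈ y₂, so the jump forms here.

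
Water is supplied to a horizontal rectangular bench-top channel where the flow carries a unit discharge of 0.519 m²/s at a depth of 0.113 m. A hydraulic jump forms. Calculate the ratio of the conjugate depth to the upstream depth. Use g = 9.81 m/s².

y₂/y₁ = 5.69

V₁ = q/y₁ = 0.519/0.113 = 4.59 m/s. Fr₁ = V₁/√(g·y₁) = 4.59/√(9.81×0.113) = 4.36.
From the momentum equation for a rectangular channel, y₂/y₁ = ½[√(1 + 8Fr₁²) − 1] = ½[√153.2 − 1] = 5.69.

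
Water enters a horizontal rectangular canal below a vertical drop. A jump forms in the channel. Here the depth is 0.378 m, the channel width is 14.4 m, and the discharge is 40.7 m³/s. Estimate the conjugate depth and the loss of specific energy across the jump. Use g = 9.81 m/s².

q = Q/b = 40.7/14.4 = 2.83 m²/s; V₁ = q/y₁ = 7.48 m/s. Fr₁ = V₁/√(g·y₁) = 3.88.
Sequent-depth ratio: y₂/y₁ = ½[√(1 + 8Fr₁²) − 1] = ½[√121.6 − 1] = 5.01.
y₂ = 5.01 × 0.378 = 1.90 m.
V₂ = q/y₂ = 2.83/1.90 = 1.49 m/s. E₁ = y₁ + V₁²/2g = 3.23 m; E₂ = y₂ + V₂²/2g = 2.01 m. ΔE = E₁ − E₂ = 1.22 m.

y₂ = 1.90 m; ΔE = 1.22 m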